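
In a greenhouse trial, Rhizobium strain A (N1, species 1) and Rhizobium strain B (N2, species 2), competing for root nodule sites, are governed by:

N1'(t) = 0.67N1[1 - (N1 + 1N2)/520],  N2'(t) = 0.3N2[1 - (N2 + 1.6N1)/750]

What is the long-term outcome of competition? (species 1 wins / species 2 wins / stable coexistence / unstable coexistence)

Compare the nullcline intercepts: K1/α12 = 520/1 = 520 < K2 = 750; K2/α21 = 750/1.6 = 469 < K1 = 520.
Since both are reversed, neither can invade when rare; the interior point is a saddle.

unstable coexistence (outcome depends on initial conditions)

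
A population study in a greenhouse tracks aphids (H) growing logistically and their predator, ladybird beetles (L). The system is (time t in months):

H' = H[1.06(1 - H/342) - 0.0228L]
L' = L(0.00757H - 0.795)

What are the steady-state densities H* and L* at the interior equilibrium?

H* ≈ 105, L* ≈ 32.2

From dL/dt = 0 with L > 0: 0.00757H* = 0.795, so H* = 105.
Substitute into dH/dt = 0: 1.06(1 - 105/342) = 0.0228L*.
The bracket is 0.693, giving L* = 0.734/0.0228 = 32.2.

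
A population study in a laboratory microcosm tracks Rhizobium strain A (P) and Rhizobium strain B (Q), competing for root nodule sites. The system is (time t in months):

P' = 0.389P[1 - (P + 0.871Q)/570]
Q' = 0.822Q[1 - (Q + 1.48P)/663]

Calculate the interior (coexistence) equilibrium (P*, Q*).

Setting both brackets to zero gives the nullclines P + 0.871Q = 570 and 1.48P + Q = 663.
Substituting Q = 663 - 1.48P into the first: P(1 - 0.871·1.48) = 570 - 0.871·663.
So P* = -7.47/-0.289 = 25.9, and then Q* = 663 - 1.48·25.9 = 625.

P* ≈ 25.9, Q* ≈ 625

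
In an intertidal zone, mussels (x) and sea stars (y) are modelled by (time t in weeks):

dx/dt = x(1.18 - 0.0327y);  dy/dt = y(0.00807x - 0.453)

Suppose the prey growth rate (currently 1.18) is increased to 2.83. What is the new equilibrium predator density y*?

y* ≈ 86.5

At the interior fixed point, setting dx/dt = 0 with x > 0 fixes y* = (prey growth rate)/(xy coefficient) — independent of the other coefficients.
With the change, y* = 2.83/0.0327 = 86.5; it rises from 36.1.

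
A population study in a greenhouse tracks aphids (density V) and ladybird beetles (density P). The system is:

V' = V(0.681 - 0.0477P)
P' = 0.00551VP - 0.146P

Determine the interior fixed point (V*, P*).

V* ≈ 26.5, P* ≈ 14.3

Set dP/dt = 0 with P > 0: 0.00551V - 0.146 = 0, so V* = 0.146/0.00551 = 26.5.
Set dV/dt = 0 with V > 0: 0.681 - 0.0477P = 0, so P* = 0.681/0.0477 = 14.3.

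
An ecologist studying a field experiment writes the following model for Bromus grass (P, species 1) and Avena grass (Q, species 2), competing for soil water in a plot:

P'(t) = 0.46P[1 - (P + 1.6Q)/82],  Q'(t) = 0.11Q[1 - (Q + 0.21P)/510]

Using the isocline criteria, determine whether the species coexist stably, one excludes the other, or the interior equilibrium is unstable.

Compare the nullcline intercepts: K1/α12 = 82/1.6 = 51.2 < K2 = 510; K2/α21 = 510/0.21 = 2430 > K1 = 82.
Since the inequalities point opposite ways, species 2 can invade but species 1 cannot.

species 2 excludes species 1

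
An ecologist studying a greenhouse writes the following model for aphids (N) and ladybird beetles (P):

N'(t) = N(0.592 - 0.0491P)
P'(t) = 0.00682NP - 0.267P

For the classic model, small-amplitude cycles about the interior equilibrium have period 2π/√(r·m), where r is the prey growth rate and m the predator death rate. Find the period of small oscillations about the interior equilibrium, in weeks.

T ≈ 15.8 weeks

Here r = 0.592 and m = 0.267, so r·m = 0.158.
ω = √0.158 = 0.398 per week, hence T = 2π/ω ≈ 15.8 weeks.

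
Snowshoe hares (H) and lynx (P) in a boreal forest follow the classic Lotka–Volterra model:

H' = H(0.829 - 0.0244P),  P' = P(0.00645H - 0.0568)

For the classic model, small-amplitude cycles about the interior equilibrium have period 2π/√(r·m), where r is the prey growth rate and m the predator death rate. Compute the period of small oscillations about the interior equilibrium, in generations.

Here r = 0.829 and m = 0.0568, so r·m = 0.0471.
ω = √0.0471 = 0.217 per generation, hence T = 2π/ω ≈ 29 generations.

T ≈ 29 generations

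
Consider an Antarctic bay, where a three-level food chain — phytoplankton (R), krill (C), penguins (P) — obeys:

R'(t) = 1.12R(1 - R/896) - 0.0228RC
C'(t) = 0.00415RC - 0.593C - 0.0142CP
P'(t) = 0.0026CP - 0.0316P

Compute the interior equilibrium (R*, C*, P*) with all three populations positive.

R* ≈ 674, C* ≈ 12.2, P* ≈ 155

From dP/dt = 0: 0.0026C* = 0.0316, so C* = 12.2.
From dR/dt = 0: 1.12(1 - R*/896) = 0.0228·12.2, giving R* = 896·(1 - 0.247) = 674.
From dC/dt = 0: 0.00415·674 - 0.593 = 0.0142P*, so P* = 2.21/0.0142 = 155.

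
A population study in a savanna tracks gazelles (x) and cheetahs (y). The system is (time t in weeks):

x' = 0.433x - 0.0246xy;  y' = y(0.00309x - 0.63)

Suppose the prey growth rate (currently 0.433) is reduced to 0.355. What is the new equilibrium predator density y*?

y* ≈ 14.4

At the interior fixed point, setting dx/dt = 0 with x > 0 fixes y* = (prey growth rate)/(xy coefficient) — independent of the other coefficients.
With the change, y* = 0.355/0.0246 = 14.4; it falls from 17.6.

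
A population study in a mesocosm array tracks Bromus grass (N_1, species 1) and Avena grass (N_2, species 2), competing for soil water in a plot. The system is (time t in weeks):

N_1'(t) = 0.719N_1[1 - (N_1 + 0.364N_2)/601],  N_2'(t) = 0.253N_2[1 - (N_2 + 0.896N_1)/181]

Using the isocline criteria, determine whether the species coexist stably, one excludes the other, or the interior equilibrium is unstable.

Compare the nullcline intercepts: K1/α12 = 601/0.364 = 1650 > K2 = 181; K2/α21 = 181/0.896 = 202 < K1 = 601.
Since the inequalities point opposite ways, species 1 can invade but species 2 cannot.

species 1 excludes species 2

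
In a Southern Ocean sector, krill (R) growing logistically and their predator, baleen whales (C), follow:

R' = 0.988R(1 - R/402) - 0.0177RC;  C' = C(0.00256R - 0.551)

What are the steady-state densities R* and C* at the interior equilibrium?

R* ≈ 215, C* ≈ 25.9

From dC/dt = 0 with C > 0: 0.00256R* = 0.551, so R* = 215.
Substitute into dR/dt = 0: 0.988(1 - 215/402) = 0.0177C*.
The bracket is 0.465, giving C* = 0.459/0.0177 = 25.9.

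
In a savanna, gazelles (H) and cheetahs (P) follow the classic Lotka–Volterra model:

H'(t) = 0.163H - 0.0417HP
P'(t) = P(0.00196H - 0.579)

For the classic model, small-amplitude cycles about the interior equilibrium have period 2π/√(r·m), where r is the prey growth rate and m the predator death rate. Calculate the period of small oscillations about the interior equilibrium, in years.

T ≈ 20.5 years

Here r = 0.163 and m = 0.579, so r·m = 0.0944.
ω = √0.0944 = 0.307 per year, hence T = 2π/ω ≈ 20.5 years.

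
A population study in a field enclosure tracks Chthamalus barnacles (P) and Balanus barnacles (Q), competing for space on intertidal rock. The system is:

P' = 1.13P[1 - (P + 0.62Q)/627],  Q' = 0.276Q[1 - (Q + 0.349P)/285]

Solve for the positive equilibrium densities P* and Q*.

Setting both brackets to zero gives the nullclines P + 0.62Q = 627 and 0.349P + Q = 285.
Substituting Q = 285 - 0.349P into the first: P(1 - 0.62·0.349) = 627 - 0.62·285.
So P* = 450/0.784 = 575, and then Q* = 285 - 0.349·575 = 84.5.

P* ≈ 575, Q* ≈ 84.5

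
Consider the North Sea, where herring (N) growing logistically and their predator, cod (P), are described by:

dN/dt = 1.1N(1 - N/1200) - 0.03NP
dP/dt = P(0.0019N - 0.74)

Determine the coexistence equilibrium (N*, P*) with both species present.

From dP/dt = 0 with P > 0: 0.0019N* = 0.74, so N* = 389.
Substitute into dN/dt = 0: 1.1(1 - 389/1200) = 0.03P*.
The bracket is 0.675, giving P* = 0.743/0.03 = 24.8.

N* ≈ 389, P* ≈ 24.8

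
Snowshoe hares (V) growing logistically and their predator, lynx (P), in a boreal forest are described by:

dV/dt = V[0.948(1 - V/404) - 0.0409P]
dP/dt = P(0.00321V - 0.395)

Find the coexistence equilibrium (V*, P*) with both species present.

V* ≈ 123, P* ≈ 16.1

From dP/dt = 0 with P > 0: 0.00321V* = 0.395, so V* = 123.
Substitute into dV/dt = 0: 0.948(1 - 123/404) = 0.0409P*.
The bracket is 0.695, giving P* = 0.659/0.0409 = 16.1.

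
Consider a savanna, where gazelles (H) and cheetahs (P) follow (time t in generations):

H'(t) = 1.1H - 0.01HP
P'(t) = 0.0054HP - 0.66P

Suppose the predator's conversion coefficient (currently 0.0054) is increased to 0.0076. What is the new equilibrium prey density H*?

H* ≈ 86.8

At the interior fixed point, setting dP/dt = 0 with P > 0 fixes H* = (predator death rate)/(HP coefficient) — independent of the other coefficients.
With the change, H* = 0.66/0.0076 = 86.8; it falls from 122.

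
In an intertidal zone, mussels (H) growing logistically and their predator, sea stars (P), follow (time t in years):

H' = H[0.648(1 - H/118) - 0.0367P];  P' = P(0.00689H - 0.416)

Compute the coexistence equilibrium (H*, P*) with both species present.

H* ≈ 60.4, P* ≈ 8.62

From dP/dt = 0 with P > 0: 0.00689H* = 0.416, so H* = 60.4.
Substitute into dH/dt = 0: 0.648(1 - 60.4/118) = 0.0367P*.
The bracket is 0.488, giving P* = 0.316/0.0367 = 8.62.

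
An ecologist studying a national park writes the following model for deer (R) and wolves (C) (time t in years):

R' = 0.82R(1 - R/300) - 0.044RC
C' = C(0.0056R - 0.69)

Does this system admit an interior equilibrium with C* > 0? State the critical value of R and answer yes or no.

Threshold R = 123; K > 123, so yes, the predator persists.

The predator equation gives dC/dt > 0 only when R > 0.69/0.0056 = 123.
Without the predator, R → K = 300. Since 300 > 123, the predator can invade and persist.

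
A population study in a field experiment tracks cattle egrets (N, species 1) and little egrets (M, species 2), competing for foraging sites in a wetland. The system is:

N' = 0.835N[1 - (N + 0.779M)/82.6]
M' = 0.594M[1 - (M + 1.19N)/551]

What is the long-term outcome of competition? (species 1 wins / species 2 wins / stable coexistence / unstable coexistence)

species 2 excludes species 1

Compare the nullcline intercepts: K1/α12 = 82.6/0.779 = 106 < K2 = 551; K2/α21 = 551/1.19 = 463 > K1 = 82.6.
Since the inequalities point opposite ways, species 2 can invade but species 1 cannot.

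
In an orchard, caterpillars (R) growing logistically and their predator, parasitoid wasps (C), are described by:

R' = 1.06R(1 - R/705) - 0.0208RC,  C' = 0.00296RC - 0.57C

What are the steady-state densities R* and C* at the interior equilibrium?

R* ≈ 193, C* ≈ 37

From dC/dt = 0 with C > 0: 0.00296R* = 0.57, so R* = 193.
Substitute into dR/dt = 0: 1.06(1 - 193/705) = 0.0208C*.
The bracket is 0.727, giving C* = 0.77/0.0208 = 37.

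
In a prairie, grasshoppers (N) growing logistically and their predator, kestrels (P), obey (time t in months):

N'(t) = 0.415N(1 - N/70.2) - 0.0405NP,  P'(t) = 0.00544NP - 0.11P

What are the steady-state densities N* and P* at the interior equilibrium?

From dP/dt = 0 with P > 0: 0.00544N* = 0.11, so N* = 20.2.
Substitute into dN/dt = 0: 0.415(1 - 20.2/70.2) = 0.0405P*.
The bracket is 0.712, giving P* = 0.295/0.0405 = 7.3.

N* ≈ 20.2, P* ≈ 7.3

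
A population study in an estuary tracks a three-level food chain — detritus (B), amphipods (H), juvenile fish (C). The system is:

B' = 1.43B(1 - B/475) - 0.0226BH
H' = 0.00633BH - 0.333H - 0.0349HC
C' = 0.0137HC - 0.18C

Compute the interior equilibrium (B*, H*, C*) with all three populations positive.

From dC/dt = 0: 0.0137H* = 0.18, so H* = 13.1.
From dB/dt = 0: 1.43(1 - B*/475) = 0.0226·13.1, giving B* = 475·(1 - 0.208) = 376.
From dH/dt = 0: 0.00633·376 - 0.333 = 0.0349C*, so C* = 2.05/0.0349 = 58.7.

B* ≈ 376, H* ≈ 13.1, C* ≈ 58.7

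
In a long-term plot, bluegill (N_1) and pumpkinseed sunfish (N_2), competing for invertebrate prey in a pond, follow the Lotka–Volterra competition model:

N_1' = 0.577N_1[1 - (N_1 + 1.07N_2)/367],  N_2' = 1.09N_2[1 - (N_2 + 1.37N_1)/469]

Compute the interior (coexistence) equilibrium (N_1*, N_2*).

Setting both brackets to zero gives the nullclines N_1 + 1.07N_2 = 367 and 1.37N_1 + N_2 = 469.
Substituting N_2 = 469 - 1.37N_1 into the first: N_1(1 - 1.07·1.37) = 367 - 1.07·469.
So N_1* = -135/-0.466 = 289, and then N_2* = 469 - 1.37·289 = 72.5.

N_1* ≈ 289, N_2* ≈ 72.5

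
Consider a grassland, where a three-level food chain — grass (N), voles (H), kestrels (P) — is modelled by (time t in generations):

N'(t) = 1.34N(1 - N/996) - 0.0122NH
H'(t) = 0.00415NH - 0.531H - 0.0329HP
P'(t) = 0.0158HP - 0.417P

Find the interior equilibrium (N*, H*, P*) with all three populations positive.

From dP/dt = 0: 0.0158H* = 0.417, so H* = 26.4.
From dN/dt = 0: 1.34(1 - N*/996) = 0.0122·26.4, giving N* = 996·(1 - 0.24) = 757.
From dH/dt = 0: 0.00415·757 - 0.531 = 0.0329P*, so P* = 2.61/0.0329 = 79.3.

N* ≈ 757, H* ≈ 26.4, P* ≈ 79.3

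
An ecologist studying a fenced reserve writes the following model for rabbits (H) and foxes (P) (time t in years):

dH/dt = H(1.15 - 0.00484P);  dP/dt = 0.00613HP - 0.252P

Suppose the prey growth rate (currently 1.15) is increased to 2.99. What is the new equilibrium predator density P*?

P* ≈ 618

At the interior fixed point, setting dH/dt = 0 with H > 0 fixes P* = (prey growth rate)/(HP coefficient) — independent of the other coefficients.
With the change, P* = 2.99/0.00484 = 618; it rises from 238.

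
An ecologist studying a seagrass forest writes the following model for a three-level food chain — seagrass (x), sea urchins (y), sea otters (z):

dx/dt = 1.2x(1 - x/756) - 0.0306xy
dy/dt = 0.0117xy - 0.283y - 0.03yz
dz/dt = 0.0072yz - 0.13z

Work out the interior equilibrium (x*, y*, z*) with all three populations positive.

x* ≈ 408, y* ≈ 18.1, z* ≈ 150

From dz/dt = 0: 0.0072y* = 0.13, so y* = 18.1.
From dx/dt = 0: 1.2(1 - x*/756) = 0.0306·18.1, giving x* = 756·(1 - 0.46) = 408.
From dy/dt = 0: 0.0117·408 - 0.283 = 0.03z*, so z* = 4.49/0.03 = 150.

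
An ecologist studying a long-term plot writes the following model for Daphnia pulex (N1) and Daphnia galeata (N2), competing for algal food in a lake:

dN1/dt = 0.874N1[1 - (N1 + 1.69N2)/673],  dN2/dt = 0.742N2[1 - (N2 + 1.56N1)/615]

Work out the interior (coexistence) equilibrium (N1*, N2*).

Setting both brackets to zero gives the nullclines N1 + 1.69N2 = 673 and 1.56N1 + N2 = 615.
Substituting N2 = 615 - 1.56N1 into the first: N1(1 - 1.69·1.56) = 673 - 1.69·615.
So N1* = -366/-1.64 = 224, and then N2* = 615 - 1.56·224 = 266.

N1* ≈ 224, N2* ≈ 266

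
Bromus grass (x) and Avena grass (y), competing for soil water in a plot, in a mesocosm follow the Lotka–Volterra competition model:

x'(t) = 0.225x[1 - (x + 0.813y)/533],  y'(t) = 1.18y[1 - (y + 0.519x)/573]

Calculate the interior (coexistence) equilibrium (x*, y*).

Setting both brackets to zero gives the nullclines x + 0.813y = 533 and 0.519x + y = 573.
Substituting y = 573 - 0.519x into the first: x(1 - 0.813·0.519) = 533 - 0.813·573.
So x* = 67.2/0.578 = 116, and then y* = 573 - 0.519·116 = 513.

x* ≈ 116, y* ≈ 513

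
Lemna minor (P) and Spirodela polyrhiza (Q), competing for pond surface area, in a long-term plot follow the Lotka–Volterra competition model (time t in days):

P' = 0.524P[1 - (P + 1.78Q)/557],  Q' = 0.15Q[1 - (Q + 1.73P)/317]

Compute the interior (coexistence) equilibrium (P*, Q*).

P* ≈ 3.49, Q* ≈ 311

Setting both brackets to zero gives the nullclines P + 1.78Q = 557 and 1.73P + Q = 317.
Substituting Q = 317 - 1.73P into the first: P(1 - 1.78·1.73) = 557 - 1.78·317.
So P* = -7.26/-2.08 = 3.49, and then Q* = 317 - 1.73·3.49 = 311.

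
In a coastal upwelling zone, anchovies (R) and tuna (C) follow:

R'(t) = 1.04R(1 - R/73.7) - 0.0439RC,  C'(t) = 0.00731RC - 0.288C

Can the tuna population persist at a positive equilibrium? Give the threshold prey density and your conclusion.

The predator equation gives dC/dt > 0 only when R > 0.288/0.00731 = 39.4.
Without the predator, R → K = 73.7. Since 73.7 > 39.4, the predator can invade and persist.

Threshold R = 39.4; K > 39.4, so yes, the predator persists.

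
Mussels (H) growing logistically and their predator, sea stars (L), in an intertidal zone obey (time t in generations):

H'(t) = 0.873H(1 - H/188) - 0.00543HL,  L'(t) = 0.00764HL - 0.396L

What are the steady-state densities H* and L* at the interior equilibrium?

H* ≈ 51.8, L* ≈ 116

From dL/dt = 0 with L > 0: 0.00764H* = 0.396, so H* = 51.8.
Substitute into dH/dt = 0: 0.873(1 - 51.8/188) = 0.00543L*.
The bracket is 0.724, giving L* = 0.632/0.00543 = 116.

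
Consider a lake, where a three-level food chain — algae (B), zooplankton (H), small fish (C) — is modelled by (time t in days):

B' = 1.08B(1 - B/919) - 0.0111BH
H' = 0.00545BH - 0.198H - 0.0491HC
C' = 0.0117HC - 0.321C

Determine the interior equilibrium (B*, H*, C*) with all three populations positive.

B* ≈ 660, H* ≈ 27.4, C* ≈ 69.2

From dC/dt = 0: 0.0117H* = 0.321, so H* = 27.4.
From dB/dt = 0: 1.08(1 - B*/919) = 0.0111·27.4, giving B* = 919·(1 - 0.282) = 660.
From dH/dt = 0: 0.00545·660 - 0.198 = 0.0491C*, so C* = 3.4/0.0491 = 69.2.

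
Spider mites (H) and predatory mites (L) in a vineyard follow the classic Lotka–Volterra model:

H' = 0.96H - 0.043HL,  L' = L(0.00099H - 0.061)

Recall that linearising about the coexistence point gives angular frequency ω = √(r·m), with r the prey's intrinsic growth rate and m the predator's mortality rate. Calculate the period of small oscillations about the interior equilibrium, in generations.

Here r = 0.96 and m = 0.061, so r·m = 0.0586.
ω = √0.0586 = 0.242 per generation, hence T = 2π/ω ≈ 26 generations.

T ≈ 26 generations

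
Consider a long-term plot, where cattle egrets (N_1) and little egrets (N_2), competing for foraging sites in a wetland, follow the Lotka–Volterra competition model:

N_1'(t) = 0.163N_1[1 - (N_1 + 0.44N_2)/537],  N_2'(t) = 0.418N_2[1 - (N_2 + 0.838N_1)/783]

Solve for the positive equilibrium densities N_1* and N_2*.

N_1* ≈ 305, N_2* ≈ 527

Setting both brackets to zero gives the nullclines N_1 + 0.44N_2 = 537 and 0.838N_1 + N_2 = 783.
Substituting N_2 = 783 - 0.838N_1 into the first: N_1(1 - 0.44·0.838) = 537 - 0.44·783.
So N_1* = 192/0.631 = 305, and then N_2* = 783 - 0.838·305 = 527.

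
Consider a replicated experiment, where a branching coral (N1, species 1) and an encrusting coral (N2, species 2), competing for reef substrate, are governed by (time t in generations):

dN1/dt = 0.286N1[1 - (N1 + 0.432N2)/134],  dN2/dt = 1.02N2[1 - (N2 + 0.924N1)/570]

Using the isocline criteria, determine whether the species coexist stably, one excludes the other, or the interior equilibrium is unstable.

species 2 excludes species 1

Compare the nullcline intercepts: K1/α12 = 134/0.432 = 310 < K2 = 570; K2/α21 = 570/0.924 = 617 > K1 = 134.
Since the inequalities point opposite ways, species 2 can invade but species 1 cannot.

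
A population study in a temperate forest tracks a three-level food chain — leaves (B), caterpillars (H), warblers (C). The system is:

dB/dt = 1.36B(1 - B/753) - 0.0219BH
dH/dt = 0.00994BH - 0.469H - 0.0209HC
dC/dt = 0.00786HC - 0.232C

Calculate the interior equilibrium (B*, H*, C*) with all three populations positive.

B* ≈ 395, H* ≈ 29.5, C* ≈ 165

From dC/dt = 0: 0.00786H* = 0.232, so H* = 29.5.
From dB/dt = 0: 1.36(1 - B*/753) = 0.0219·29.5, giving B* = 753·(1 - 0.475) = 395.
From dH/dt = 0: 0.00994·395 - 0.469 = 0.0209C*, so C* = 3.46/0.0209 = 165.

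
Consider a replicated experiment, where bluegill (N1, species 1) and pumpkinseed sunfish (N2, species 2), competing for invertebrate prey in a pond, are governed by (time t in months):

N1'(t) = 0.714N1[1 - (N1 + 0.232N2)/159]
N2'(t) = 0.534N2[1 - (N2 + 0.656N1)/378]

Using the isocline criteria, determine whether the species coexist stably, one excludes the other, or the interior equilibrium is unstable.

stable coexistence

Compare the nullcline intercepts: K1/α12 = 159/0.232 = 685 > K2 = 378; K2/α21 = 378/0.656 = 576 > K1 = 159.
Since both inequalities hold, each species can invade when rare, so the interior equilibrium is stable.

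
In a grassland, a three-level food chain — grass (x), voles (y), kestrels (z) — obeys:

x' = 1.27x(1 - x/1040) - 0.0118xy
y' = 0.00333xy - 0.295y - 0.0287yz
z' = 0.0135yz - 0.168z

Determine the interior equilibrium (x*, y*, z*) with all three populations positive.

From dz/dt = 0: 0.0135y* = 0.168, so y* = 12.4.
From dx/dt = 0: 1.27(1 - x*/1040) = 0.0118·12.4, giving x* = 1040·(1 - 0.116) = 920.
From dy/dt = 0: 0.00333·920 - 0.295 = 0.0287z*, so z* = 2.77/0.0287 = 96.4.

x* ≈ 920, y* ≈ 12.4, z* ≈ 96.4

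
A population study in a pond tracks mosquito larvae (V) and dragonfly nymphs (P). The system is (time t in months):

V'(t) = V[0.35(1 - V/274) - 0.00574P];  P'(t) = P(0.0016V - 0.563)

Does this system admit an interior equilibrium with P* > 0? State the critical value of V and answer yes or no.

The predator equation gives dP/dt > 0 only when V > 0.563/0.0016 = 352.
Without the predator, V → K = 274. Since 274 < 352, the predator cannot invade.

Threshold V = 352; K < 352, so no, the predator goes extinct.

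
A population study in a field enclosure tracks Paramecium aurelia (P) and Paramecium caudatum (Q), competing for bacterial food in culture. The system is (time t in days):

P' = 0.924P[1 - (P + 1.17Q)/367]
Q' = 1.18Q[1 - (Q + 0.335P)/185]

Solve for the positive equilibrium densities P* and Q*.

Setting both brackets to zero gives the nullclines P + 1.17Q = 367 and 0.335P + Q = 185.
Substituting Q = 185 - 0.335P into the first: P(1 - 1.17·0.335) = 367 - 1.17·185.
So P* = 151/0.608 = 248, and then Q* = 185 - 0.335·248 = 102.

P* ≈ 248, Q* ≈ 102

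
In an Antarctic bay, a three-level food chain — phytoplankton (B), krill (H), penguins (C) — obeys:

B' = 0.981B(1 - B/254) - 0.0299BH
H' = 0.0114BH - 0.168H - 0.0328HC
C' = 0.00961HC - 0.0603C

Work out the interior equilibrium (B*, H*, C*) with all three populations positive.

B* ≈ 205, H* ≈ 6.27, C* ≈ 66.3

From dC/dt = 0: 0.00961H* = 0.0603, so H* = 6.27.
From dB/dt = 0: 0.981(1 - B*/254) = 0.0299·6.27, giving B* = 254·(1 - 0.191) = 205.
From dH/dt = 0: 0.0114·205 - 0.168 = 0.0328C*, so C* = 2.17/0.0328 = 66.3.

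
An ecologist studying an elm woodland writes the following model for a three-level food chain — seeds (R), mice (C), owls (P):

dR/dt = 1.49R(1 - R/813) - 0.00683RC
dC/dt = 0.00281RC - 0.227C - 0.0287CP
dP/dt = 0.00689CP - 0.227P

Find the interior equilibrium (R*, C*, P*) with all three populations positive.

R* ≈ 690, C* ≈ 32.9, P* ≈ 59.7

From dP/dt = 0: 0.00689C* = 0.227, so C* = 32.9.
From dR/dt = 0: 1.49(1 - R*/813) = 0.00683·32.9, giving R* = 813·(1 - 0.151) = 690.
From dC/dt = 0: 0.00281·690 - 0.227 = 0.0287P*, so P* = 1.71/0.0287 = 59.7.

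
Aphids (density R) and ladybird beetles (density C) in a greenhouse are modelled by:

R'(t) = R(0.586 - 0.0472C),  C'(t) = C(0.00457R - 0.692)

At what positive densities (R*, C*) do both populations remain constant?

Set dC/dt = 0 with C > 0: 0.00457R - 0.692 = 0, so R* = 0.692/0.00457 = 151.
Set dR/dt = 0 with R > 0: 0.586 - 0.0472C = 0, so C* = 0.586/0.0472 = 12.4.

R* ≈ 151, C* ≈ 12.4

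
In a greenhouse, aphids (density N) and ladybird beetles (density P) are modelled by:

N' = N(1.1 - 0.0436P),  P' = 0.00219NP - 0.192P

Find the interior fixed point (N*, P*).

N* ≈ 87.7, P* ≈ 25.2

Set dP/dt = 0 with P > 0: 0.00219N - 0.192 = 0, so N* = 0.192/0.00219 = 87.7.
Set dN/dt = 0 with N > 0: 1.1 - 0.0436P = 0, so P* = 1.1/0.0436 = 25.2.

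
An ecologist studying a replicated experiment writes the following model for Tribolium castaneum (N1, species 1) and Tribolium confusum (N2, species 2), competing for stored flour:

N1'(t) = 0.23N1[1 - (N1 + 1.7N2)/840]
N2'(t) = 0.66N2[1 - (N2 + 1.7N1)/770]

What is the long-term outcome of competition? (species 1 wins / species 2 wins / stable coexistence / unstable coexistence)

unstable coexistence (outcome depends on initial conditions)

Compare the nullcline intercepts: K1/α12 = 840/1.7 = 494 < K2 = 770; K2/α21 = 770/1.7 = 453 < K1 = 840.
Since both are reversed, neither can invade when rare; the interior point is a saddle.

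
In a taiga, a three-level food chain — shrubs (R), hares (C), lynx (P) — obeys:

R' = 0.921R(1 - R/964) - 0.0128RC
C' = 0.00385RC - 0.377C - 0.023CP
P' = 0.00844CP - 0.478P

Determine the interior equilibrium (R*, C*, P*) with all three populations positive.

R* ≈ 205, C* ≈ 56.6, P* ≈ 18

From dP/dt = 0: 0.00844C* = 0.478, so C* = 56.6.
From dR/dt = 0: 0.921(1 - R*/964) = 0.0128·56.6, giving R* = 964·(1 - 0.787) = 205.
From dC/dt = 0: 0.00385·205 - 0.377 = 0.023P*, so P* = 0.413/0.023 = 18.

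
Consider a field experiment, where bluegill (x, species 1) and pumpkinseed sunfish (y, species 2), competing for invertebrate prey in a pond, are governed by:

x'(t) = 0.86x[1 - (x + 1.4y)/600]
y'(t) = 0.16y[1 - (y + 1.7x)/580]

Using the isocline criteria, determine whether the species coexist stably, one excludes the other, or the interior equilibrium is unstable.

Compare the nullcline intercepts: K1/α12 = 600/1.4 = 429 < K2 = 580; K2/α21 = 580/1.7 = 341 < K1 = 600.
Since both are reversed, neither can invade when rare; the interior point is a saddle.

unstable coexistence (outcome depends on initial conditions)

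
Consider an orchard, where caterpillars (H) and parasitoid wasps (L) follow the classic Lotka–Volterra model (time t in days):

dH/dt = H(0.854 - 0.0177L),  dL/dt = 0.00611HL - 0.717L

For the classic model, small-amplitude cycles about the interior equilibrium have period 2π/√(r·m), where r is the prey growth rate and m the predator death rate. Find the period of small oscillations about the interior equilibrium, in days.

T ≈ 8.03 days

Here r = 0.854 and m = 0.717, so r·m = 0.612.
ω = √0.612 = 0.783 per day, hence T = 2π/ω ≈ 8.03 days.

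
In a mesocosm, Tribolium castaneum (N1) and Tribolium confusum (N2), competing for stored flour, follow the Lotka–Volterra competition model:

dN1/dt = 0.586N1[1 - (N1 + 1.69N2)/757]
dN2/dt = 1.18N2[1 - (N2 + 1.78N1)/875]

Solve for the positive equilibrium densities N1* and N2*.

N1* ≈ 359, N2* ≈ 235

Setting both brackets to zero gives the nullclines N1 + 1.69N2 = 757 and 1.78N1 + N2 = 875.
Substituting N2 = 875 - 1.78N1 into the first: N1(1 - 1.69·1.78) = 757 - 1.69·875.
So N1* = -722/-2.01 = 359, and then N2* = 875 - 1.78·359 = 235.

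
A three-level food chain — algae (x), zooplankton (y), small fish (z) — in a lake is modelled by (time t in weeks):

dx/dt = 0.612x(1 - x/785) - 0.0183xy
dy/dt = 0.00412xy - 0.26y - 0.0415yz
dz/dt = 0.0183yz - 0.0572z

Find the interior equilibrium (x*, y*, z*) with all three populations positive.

From dz/dt = 0: 0.0183y* = 0.0572, so y* = 3.13.
From dx/dt = 0: 0.612(1 - x*/785) = 0.0183·3.13, giving x* = 785·(1 - 0.0935) = 712.
From dy/dt = 0: 0.00412·712 - 0.26 = 0.0415z*, so z* = 2.67/0.0415 = 64.4.

x* ≈ 712, y* ≈ 3.13, z* ≈ 64.4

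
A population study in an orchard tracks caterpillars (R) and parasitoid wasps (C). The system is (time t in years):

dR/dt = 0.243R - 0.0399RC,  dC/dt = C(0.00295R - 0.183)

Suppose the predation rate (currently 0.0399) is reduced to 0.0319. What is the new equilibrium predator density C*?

C* ≈ 7.62

At the interior fixed point, setting dR/dt = 0 with R > 0 fixes C* = (prey growth rate)/(RC coefficient) — independent of the other coefficients.
With the change, C* = 0.243/0.0319 = 7.62; it rises from 6.09.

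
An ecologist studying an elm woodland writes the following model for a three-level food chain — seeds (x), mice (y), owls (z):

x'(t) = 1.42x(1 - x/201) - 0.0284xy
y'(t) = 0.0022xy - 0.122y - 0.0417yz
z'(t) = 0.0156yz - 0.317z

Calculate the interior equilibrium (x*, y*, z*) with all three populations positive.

From dz/dt = 0: 0.0156y* = 0.317, so y* = 20.3.
From dx/dt = 0: 1.42(1 - x*/201) = 0.0284·20.3, giving x* = 201·(1 - 0.406) = 119.
From dy/dt = 0: 0.0022·119 - 0.122 = 0.0417z*, so z* = 0.14/0.0417 = 3.37.

x* ≈ 119, y* ≈ 20.3, z* ≈ 3.37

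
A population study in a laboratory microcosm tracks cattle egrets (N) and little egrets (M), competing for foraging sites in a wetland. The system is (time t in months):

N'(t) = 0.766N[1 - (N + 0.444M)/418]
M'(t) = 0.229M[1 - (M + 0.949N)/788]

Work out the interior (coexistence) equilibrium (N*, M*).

N* ≈ 118, M* ≈ 676

Setting both brackets to zero gives the nullclines N + 0.444M = 418 and 0.949N + M = 788.
Substituting M = 788 - 0.949N into the first: N(1 - 0.444·0.949) = 418 - 0.444·788.
So N* = 68.1/0.579 = 118, and then M* = 788 - 0.949·118 = 676.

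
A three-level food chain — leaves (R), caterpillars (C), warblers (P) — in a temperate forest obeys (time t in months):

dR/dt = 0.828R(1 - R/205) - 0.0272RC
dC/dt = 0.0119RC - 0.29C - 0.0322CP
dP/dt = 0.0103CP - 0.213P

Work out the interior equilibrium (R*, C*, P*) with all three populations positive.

R* ≈ 65.7, C* ≈ 20.7, P* ≈ 15.3

From dP/dt = 0: 0.0103C* = 0.213, so C* = 20.7.
From dR/dt = 0: 0.828(1 - R*/205) = 0.0272·20.7, giving R* = 205·(1 - 0.679) = 65.7.
From dC/dt = 0: 0.0119·65.7 - 0.29 = 0.0322P*, so P* = 0.492/0.0322 = 15.3.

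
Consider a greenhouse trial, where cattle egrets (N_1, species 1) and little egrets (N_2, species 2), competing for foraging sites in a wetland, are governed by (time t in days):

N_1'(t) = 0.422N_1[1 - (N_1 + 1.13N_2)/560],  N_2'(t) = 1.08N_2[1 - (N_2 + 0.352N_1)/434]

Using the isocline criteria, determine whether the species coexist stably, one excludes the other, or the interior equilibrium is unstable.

stable coexistence

Compare the nullcline intercepts: K1/α12 = 560/1.13 = 496 > K2 = 434; K2/α21 = 434/0.352 = 1230 > K1 = 560.
Since both inequalities hold, each species can invade when rare, so the interior equilibrium is stable.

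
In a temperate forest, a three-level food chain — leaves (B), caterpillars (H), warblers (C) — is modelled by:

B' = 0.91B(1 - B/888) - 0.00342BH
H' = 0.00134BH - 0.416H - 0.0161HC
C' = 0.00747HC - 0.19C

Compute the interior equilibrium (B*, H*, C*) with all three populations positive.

B* ≈ 803, H* ≈ 25.4, C* ≈ 41

From dC/dt = 0: 0.00747H* = 0.19, so H* = 25.4.
From dB/dt = 0: 0.91(1 - B*/888) = 0.00342·25.4, giving B* = 888·(1 - 0.0956) = 803.
From dH/dt = 0: 0.00134·803 - 0.416 = 0.0161C*, so C* = 0.66/0.0161 = 41.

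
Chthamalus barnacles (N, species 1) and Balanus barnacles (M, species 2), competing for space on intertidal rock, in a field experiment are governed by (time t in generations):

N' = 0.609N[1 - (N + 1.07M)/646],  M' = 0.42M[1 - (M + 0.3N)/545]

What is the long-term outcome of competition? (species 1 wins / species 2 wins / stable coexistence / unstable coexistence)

Compare the nullcline intercepts: K1/α12 = 646/1.07 = 604 > K2 = 545; K2/α21 = 545/0.3 = 1820 > K1 = 646.
Since both inequalities hold, each species can invade when rare, so the interior equilibrium is stable.

stable coexistence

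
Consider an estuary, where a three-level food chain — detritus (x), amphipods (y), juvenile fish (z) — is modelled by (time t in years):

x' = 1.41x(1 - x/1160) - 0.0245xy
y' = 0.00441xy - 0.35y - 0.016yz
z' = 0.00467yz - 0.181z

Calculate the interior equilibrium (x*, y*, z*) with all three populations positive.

x* ≈ 379, y* ≈ 38.8, z* ≈ 82.5

From dz/dt = 0: 0.00467y* = 0.181, so y* = 38.8.
From dx/dt = 0: 1.41(1 - x*/1160) = 0.0245·38.8, giving x* = 1160·(1 - 0.673) = 379.
From dy/dt = 0: 0.00441·379 - 0.35 = 0.016z*, so z* = 1.32/0.016 = 82.5.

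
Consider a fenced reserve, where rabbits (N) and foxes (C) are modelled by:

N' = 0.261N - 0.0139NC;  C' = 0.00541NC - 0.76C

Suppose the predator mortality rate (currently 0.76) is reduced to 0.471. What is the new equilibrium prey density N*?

At the interior fixed point, setting dC/dt = 0 with C > 0 fixes N* = (predator death rate)/(NC coefficient) — independent of the other coefficients.
With the change, N* = 0.471/0.00541 = 87.1; it falls from 140.

N* ≈ 87.1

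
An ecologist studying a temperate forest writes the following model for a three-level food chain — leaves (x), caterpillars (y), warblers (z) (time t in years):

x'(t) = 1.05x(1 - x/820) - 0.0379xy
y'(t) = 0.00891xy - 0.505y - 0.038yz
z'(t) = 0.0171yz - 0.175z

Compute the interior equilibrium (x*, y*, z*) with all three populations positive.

x* ≈ 517, y* ≈ 10.2, z* ≈ 108

From dz/dt = 0: 0.0171y* = 0.175, so y* = 10.2.
From dx/dt = 0: 1.05(1 - x*/820) = 0.0379·10.2, giving x* = 820·(1 - 0.369) = 517.
From dy/dt = 0: 0.00891·517 - 0.505 = 0.038z*, so z* = 4.1/0.038 = 108.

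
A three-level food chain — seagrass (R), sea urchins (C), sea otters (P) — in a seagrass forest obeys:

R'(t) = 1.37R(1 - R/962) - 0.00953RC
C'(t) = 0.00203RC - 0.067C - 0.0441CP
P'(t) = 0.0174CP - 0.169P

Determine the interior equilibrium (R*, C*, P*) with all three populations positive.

From dP/dt = 0: 0.0174C* = 0.169, so C* = 9.71.
From dR/dt = 0: 1.37(1 - R*/962) = 0.00953·9.71, giving R* = 962·(1 - 0.0676) = 897.
From dC/dt = 0: 0.00203·897 - 0.067 = 0.0441P*, so P* = 1.75/0.0441 = 39.8.

R* ≈ 897, C* ≈ 9.71, P* ≈ 39.8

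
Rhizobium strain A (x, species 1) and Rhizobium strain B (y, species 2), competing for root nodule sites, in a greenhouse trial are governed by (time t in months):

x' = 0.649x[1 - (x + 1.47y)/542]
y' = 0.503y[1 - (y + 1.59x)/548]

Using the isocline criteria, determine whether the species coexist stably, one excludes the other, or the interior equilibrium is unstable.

unstable coexistence (outcome depends on initial conditions)

Compare the nullcline intercepts: K1/α12 = 542/1.47 = 369 < K2 = 548; K2/α21 = 548/1.59 = 345 < K1 = 542.
Since both are reversed, neither can invade when rare; the interior point is a saddle.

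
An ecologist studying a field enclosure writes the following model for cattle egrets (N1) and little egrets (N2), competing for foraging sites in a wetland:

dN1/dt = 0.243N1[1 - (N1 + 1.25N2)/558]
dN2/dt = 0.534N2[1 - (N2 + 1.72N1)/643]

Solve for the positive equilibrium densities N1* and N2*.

N1* ≈ 214, N2* ≈ 275

Setting both brackets to zero gives the nullclines N1 + 1.25N2 = 558 and 1.72N1 + N2 = 643.
Substituting N2 = 643 - 1.72N1 into the first: N1(1 - 1.25·1.72) = 558 - 1.25·643.
So N1* = -246/-1.15 = 214, and then N2* = 643 - 1.72·214 = 275.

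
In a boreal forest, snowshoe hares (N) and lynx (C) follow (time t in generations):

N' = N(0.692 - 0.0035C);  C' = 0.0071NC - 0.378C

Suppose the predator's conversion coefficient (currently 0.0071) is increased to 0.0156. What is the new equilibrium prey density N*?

At the interior fixed point, setting dC/dt = 0 with C > 0 fixes N* = (predator death rate)/(NC coefficient) — independent of the other coefficients.
With the change, N* = 0.378/0.0156 = 24.2; it falls from 53.2.

N* ≈ 24.2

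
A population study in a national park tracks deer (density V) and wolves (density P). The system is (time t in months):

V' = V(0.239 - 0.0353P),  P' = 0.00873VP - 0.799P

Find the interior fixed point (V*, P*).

V* ≈ 91.5, P* ≈ 6.77

Set dP/dt = 0 with P > 0: 0.00873V - 0.799 = 0, so V* = 0.799/0.00873 = 91.5.
Set dV/dt = 0 with V > 0: 0.239 - 0.0353P = 0, so P* = 0.239/0.0353 = 6.77.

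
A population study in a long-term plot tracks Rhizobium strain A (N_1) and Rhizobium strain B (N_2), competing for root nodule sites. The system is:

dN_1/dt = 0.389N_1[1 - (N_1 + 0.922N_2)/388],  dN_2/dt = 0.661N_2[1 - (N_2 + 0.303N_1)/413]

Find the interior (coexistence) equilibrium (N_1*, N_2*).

Setting both brackets to zero gives the nullclines N_1 + 0.922N_2 = 388 and 0.303N_1 + N_2 = 413.
Substituting N_2 = 413 - 0.303N_1 into the first: N_1(1 - 0.922·0.303) = 388 - 0.922·413.
So N_1* = 7.21/0.721 = 10, and then N_2* = 413 - 0.303·10 = 410.

N_1* ≈ 10, N_2* ≈ 410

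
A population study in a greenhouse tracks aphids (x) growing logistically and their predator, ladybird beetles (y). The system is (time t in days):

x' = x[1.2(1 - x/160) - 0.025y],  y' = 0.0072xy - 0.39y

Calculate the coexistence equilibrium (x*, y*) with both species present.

From dy/dt = 0 with y > 0: 0.0072x* = 0.39, so x* = 54.2.
Substitute into dx/dt = 0: 1.2(1 - 54.2/160) = 0.025y*.
The bracket is 0.661, giving y* = 0.794/0.025 = 31.7.

x* ≈ 54.2, y* ≈ 31.7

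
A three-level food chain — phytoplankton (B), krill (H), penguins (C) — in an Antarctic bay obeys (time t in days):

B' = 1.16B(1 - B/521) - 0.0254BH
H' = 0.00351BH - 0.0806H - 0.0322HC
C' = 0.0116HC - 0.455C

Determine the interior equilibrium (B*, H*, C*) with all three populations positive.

From dC/dt = 0: 0.0116H* = 0.455, so H* = 39.2.
From dB/dt = 0: 1.16(1 - B*/521) = 0.0254·39.2, giving B* = 521·(1 - 0.859) = 73.5.
From dH/dt = 0: 0.00351·73.5 - 0.0806 = 0.0322C*, so C* = 0.177/0.0322 = 5.51.

B* ≈ 73.5, H* ≈ 39.2, C* ≈ 5.51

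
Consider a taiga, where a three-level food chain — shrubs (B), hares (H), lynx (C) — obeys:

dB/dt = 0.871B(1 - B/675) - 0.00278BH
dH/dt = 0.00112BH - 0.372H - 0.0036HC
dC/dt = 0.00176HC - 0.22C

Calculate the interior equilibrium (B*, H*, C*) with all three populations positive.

B* ≈ 406, H* ≈ 125, C* ≈ 22.9

From dC/dt = 0: 0.00176H* = 0.22, so H* = 125.
From dB/dt = 0: 0.871(1 - B*/675) = 0.00278·125, giving B* = 675·(1 - 0.399) = 406.
From dH/dt = 0: 0.00112·406 - 0.372 = 0.0036C*, so C* = 0.0824/0.0036 = 22.9.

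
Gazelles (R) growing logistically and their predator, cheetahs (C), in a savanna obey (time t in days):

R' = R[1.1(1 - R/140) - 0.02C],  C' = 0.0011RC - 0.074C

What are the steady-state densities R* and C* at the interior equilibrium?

From dC/dt = 0 with C > 0: 0.0011R* = 0.074, so R* = 67.3.
Substitute into dR/dt = 0: 1.1(1 - 67.3/140) = 0.02C*.
The bracket is 0.519, giving C* = 0.571/0.02 = 28.6.

R* ≈ 67.3, C* ≈ 28.6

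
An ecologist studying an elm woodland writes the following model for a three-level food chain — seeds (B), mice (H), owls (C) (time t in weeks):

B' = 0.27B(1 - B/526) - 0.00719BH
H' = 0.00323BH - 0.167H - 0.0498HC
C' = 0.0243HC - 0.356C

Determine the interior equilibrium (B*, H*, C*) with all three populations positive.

B* ≈ 321, H* ≈ 14.7, C* ≈ 17.5

From dC/dt = 0: 0.0243H* = 0.356, so H* = 14.7.
From dB/dt = 0: 0.27(1 - B*/526) = 0.00719·14.7, giving B* = 526·(1 - 0.39) = 321.
From dH/dt = 0: 0.00323·321 - 0.167 = 0.0498C*, so C* = 0.869/0.0498 = 17.5.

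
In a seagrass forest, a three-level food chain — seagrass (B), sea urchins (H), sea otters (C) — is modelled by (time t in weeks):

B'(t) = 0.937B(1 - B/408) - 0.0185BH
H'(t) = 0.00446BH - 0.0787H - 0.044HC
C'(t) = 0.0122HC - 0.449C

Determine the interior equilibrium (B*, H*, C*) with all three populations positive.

B* ≈ 112, H* ≈ 36.8, C* ≈ 9.52

From dC/dt = 0: 0.0122H* = 0.449, so H* = 36.8.
From dB/dt = 0: 0.937(1 - B*/408) = 0.0185·36.8, giving B* = 408·(1 - 0.727) = 112.
From dH/dt = 0: 0.00446·112 - 0.0787 = 0.044C*, so C* = 0.419/0.044 = 9.52.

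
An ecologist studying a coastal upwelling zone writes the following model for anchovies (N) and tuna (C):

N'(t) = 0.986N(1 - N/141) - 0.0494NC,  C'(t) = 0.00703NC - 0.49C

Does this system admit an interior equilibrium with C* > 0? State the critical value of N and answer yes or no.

Threshold N = 69.7; K > 69.7, so yes, the predator persists.

The predator equation gives dC/dt > 0 only when N > 0.49/0.00703 = 69.7.
Without the predator, N → K = 141. Since 141 > 69.7, the predator can invade and persist.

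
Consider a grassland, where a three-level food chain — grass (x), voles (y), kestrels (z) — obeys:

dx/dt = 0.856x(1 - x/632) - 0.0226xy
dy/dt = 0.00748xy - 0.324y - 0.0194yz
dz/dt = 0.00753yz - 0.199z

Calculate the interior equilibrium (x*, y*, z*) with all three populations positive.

From dz/dt = 0: 0.00753y* = 0.199, so y* = 26.4.
From dx/dt = 0: 0.856(1 - x*/632) = 0.0226·26.4, giving x* = 632·(1 - 0.698) = 191.
From dy/dt = 0: 0.00748·191 - 0.324 = 0.0194z*, so z* = 1.1/0.0194 = 57.

x* ≈ 191, y* ≈ 26.4, z* ≈ 57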